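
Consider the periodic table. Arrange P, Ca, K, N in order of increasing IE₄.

IE_4 is the cost of taking one more electron from the +3 cation: P³⁺ still has 2 valence electrons; Ca³⁺ is already 1 electron into the core; K³⁺ is already 2 electrons into the core; N³⁺ still has 2 valence electrons.
Usually core removal costs more than valence removal, but here the competition is close: a tightly held n=2 valence electron can cost more to remove than an n=3 core electron, so the actual values have to decide it.
Valence configurations: P³⁺ [Ne]3s², N³⁺ [He]2s².
Tabulated IE_4 (kJ/mol): P 4964, Ca 6491, K 5877, N 7475.
Hence IE_4: P < K < Ca < N.

P, K, Ca, N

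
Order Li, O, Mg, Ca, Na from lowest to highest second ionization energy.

Ca < Mg < O < Na < Li

Consider each +1 ion: Li⁺ is the bare [He] core; O⁺ still has 5 valence electrons; Mg⁺ still has 1 valence electron; Ca⁺ still has 1 valence electron; Na⁺ is the bare [Ne] core.
Core electrons are held far more tightly than valence electrons, so Na and Li top the IE_2 order.
Valence configurations: O⁺ [He]2s²2p³, Mg⁺ [Ne]3s¹, Ca⁺ [Ar]4s¹.
Approximate IE_2 values (kJ/mol): Li 7298, O 3388, Mg 1451, Ca 1145, Na 4562.
Hence IE_2: Ca < Mg < O < Na < Li.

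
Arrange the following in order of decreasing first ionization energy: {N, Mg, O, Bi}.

N > O > Mg > Bi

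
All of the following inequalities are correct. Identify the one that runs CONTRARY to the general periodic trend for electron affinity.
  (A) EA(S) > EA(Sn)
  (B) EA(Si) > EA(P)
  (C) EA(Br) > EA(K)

(B)

The general trend: electron affinity increases across a period and decreases down a group.
(A) S (period 3, group 16) vs Sn (period 5, group 14): the stated order agrees with the simple trend.
(B) Si (period 3, group 14) vs P (period 3, group 15): the stated order contradicts the simple trend.
(C) Br (period 4, group 17) vs K (period 4, group 1): the stated order agrees with the simple trend.
The exception is (B): adding an electron to P's half-filled 3p³ is unfavourable, so Si (3p²) has the more exothermic EA.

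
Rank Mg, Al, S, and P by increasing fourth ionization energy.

S, P, Mg, Al

IE_4 is the cost of taking one more electron from the +3 cation: Mg³⁺ is already 1 electron into the core; Al³⁺ is the bare [Ne] core; S³⁺ still has 3 valence electrons; P³⁺ still has 2 valence electrons.
Core electrons are held far more tightly than valence electrons, so Mg and Al top the IE_4 order.
Valence configurations: S³⁺ [Ne]3s²3p¹, P³⁺ [Ne]3s².
S³⁺ loses a lone 3p electron whereas P³⁺ must break into a filled 3s² pair, so IE_4(P) > IE_4(S) even though S has the higher nuclear charge.
Approximate IE_4 values (kJ/mol): Mg 10543, Al 11577, S 4556, P 4964.
So the fourth ionization energies run S < P < Mg < Al.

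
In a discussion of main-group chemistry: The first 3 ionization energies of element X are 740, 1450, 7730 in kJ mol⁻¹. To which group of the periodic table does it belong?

Group 2

Look for the largest jump between consecutive ionization energies: IE3/IE2 ≈ 5.3, far larger than any earlier ratio.
That jump marks the point where a core electron is being removed. So the atom has 2 valence electrons.
A main-group element with 2 valence electrons is in group 2.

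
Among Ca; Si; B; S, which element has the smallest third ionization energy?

Si

The third ionization energy removes an electron from the +2 ion. For each element: Ca²⁺ is the bare [Ar] core; Si²⁺ still has 2 valence electrons; B²⁺ still has 1 valence electron; S²⁺ still has 4 valence electrons.
Core electrons are held far more tightly than valence electrons, so Ca tops the IE_3 order.
Valence configurations: Si²⁺ [Ne]3s², B²⁺ [He]2s¹, S²⁺ [Ne]3s²3p².
Tabulated IE_3 (kJ/mol): Ca 4912, Si 3232, B 3660, S 3357.
So the third ionization energies run Si < S < B < Ca.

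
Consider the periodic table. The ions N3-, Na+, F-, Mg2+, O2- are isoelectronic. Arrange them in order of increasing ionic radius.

Mg2+ < Na+ < F- < O2- < N3-

All of these have 10 electrons, so size is governed by nuclear charge alone: the more protons, the stronger the pull on the same electron cloud, and the smaller the ion.
Nuclear charges: Mg2+ (Z=12), Na+ (Z=11), F- (Z=9), O2- (Z=8), N3- (Z=7).
Smallest to largest: Mg2+ < Na+ < F- < O2- < N3-.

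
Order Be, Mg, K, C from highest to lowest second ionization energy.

K > C > Be > Mg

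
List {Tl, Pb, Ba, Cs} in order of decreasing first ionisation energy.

Pb > Tl > Ba > Cs

Cs is in period 6, group 1; Ba is in period 6, group 2; Tl is in period 6, group 13; Pb is in period 6, group 14.
Removing the outermost electron gets harder across a period and easier down a group.
All lie in period 6, so first ionization energy increases left to right.
So from highest to lowest: Pb > Tl > Ba > Cs.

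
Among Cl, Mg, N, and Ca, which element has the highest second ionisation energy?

N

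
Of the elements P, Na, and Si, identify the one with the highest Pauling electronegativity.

P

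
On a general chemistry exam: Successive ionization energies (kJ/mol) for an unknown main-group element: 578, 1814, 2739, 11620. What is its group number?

Look for the largest jump between consecutive ionization energies: IE4/IE3 ≈ 4.2, far larger than any earlier ratio.
That jump marks the point where a core electron is being removed. So the atom has 3 valence electrons.
A main-group element with 3 valence electrons is in group 13.

Group 13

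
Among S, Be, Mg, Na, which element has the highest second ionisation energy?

Na

Consider each +1 ion: S⁺ still has 5 valence electrons; Be⁺ still has 1 valence electron; Mg⁺ still has 1 valence electron; Na⁺ is the bare [Ne] core.
Breaking into a closed-shell core is much more expensive than removing a leftover valence electron — Na has the largest IE_2 here.
Valence configurations: S⁺ [Ne]3s²3p³, Be⁺ [He]2s¹, Mg⁺ [Ne]3s¹.
Tabulated IE_2 (kJ/mol): S 2252, Be 1757, Mg 1451, Na 4562.
Hence IE_2: Mg < Be < S < Na.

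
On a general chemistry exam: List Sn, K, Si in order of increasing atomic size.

Atomic radius shrinks across a period as nuclear charge pulls the same shell inward, and grows down a group as new shells are added.
Neither a single period nor a single group — weigh both effects.
Sn > Si: they share group 14; the group trend gives Sn the larger value.
K > Sn: the two effects oppose for this pair; the across-period effect wins (196 vs 140 pm).
Approximate values (pm): Si 116, K 196, Sn 140.
So from smallest to largest: Si < Sn < K.

Si < Sn < K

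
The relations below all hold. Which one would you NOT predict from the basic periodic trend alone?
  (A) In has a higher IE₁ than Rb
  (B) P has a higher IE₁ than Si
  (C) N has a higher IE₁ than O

The general trend: IE₁ increases across a period and decreases down a group.
(A) In (period 5, group 13) vs Rb (period 5, group 1): the stated order agrees with the simple trend.
(B) P (period 3, group 15) vs Si (period 3, group 14): the stated order agrees with the simple trend.
(C) N (period 2, group 15) vs O (period 2, group 16): the stated order contradicts the simple trend.
The exception is (C): pairing an electron in O's 2p⁴ costs repulsion energy, so O ionizes more easily than half-filled N (2p³).

(C)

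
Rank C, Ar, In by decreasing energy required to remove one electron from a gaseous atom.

C is in period 2, group 14; Ar is in period 3, group 18; In is in period 5, group 13.
First ionization energy rises across a period (greater Z_eff holds electrons more tightly) and falls down a group (valence electrons are farther from the nucleus).
Neither a single period nor a single group — weigh both effects.
C > In: relative to In, both the across-period and down-group shifts push C's first ionization energy up.
Ar > C: the two effects oppose for this pair; the across-period effect wins (1521 vs 1086 kJ/mol).
For reference (kJ/mol): C 1086, Ar 1521, In 558.
So from highest to lowest: Ar > C > In.

Ar > C > In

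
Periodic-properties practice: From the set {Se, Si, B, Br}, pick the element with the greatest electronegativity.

Br

B is in period 2, group 13; Si is in period 3, group 14; Se is in period 4, group 16; Br is in period 4, group 17.
EN rises left→right (higher Z_eff, smaller atoms) and falls top→bottom (larger, more shielded atoms).
Here both period and group differ, so the two effects have to be weighed against each other.
B > Si: the two effects oppose for this pair; the down-group effect wins (2.04 vs 1.90).
Se > B: period and group pull opposite ways; the across-period shift dominates (2.55 vs 2.04).
Br > Se: both are in period 4; the period trend gives Br the larger value.
Tabulated electronegativity (Pauling): B 2.04, Si 1.90, Se 2.55, Br 2.96.
The greatest electronegativity among these belongs to Br.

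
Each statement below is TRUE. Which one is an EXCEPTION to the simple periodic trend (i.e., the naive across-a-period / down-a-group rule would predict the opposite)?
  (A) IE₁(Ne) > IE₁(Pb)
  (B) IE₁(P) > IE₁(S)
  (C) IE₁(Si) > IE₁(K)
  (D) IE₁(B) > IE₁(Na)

(B)

The general trend: first ionization energy increases across a period and decreases down a group.
(A) Ne (period 2, group 18) vs Pb (period 6, group 14): the stated order agrees with the simple trend.
(B) P (period 3, group 15) vs S (period 3, group 16): the stated order contradicts the simple trend.
(C) Si (period 3, group 14) vs K (period 4, group 1): the stated order agrees with the simple trend.
(D) B (period 2, group 13) vs Na (period 3, group 1): the stated order agrees with the simple trend.
The exception is (B): S (3p⁴) ionizes more easily than half-filled P (3p³) because the paired 3p electron in S is pushed out by e⁻–e⁻ repulsion.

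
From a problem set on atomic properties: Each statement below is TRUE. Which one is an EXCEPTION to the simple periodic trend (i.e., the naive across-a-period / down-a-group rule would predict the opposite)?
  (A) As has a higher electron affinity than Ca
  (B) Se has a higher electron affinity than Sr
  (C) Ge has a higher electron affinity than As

The general trend: electron affinity increases across a period and decreases down a group.
(A) As (period 4, group 15) vs Ca (period 4, group 2): the stated order agrees with the simple trend.
(B) Se (period 4, group 16) vs Sr (period 5, group 2): the stated order agrees with the simple trend.
(C) Ge (period 4, group 14) vs As (period 4, group 15): the stated order contradicts the simple trend.
The exception is (C): adding an electron to As's half-filled 4p³ is unfavourable, so Ge (4p²) has the more exothermic EA.

(C)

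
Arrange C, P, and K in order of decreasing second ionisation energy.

K > C > P

Consider each +1 ion: C⁺ still has 3 valence electrons; P⁺ still has 4 valence electrons; K⁺ is the bare [Ar] core.
Core electrons are held far more tightly than valence electrons, so K tops the IE_2 order.
Valence configurations: C⁺ [He]2s²2p¹, P⁺ [Ne]3s²3p².
The numbers (kJ/mol): C 2353, P 1907, K 3052.
Hence IE_2: P < C < K.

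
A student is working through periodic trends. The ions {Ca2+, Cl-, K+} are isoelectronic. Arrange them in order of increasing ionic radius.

Ca2+ < K+ < Cl-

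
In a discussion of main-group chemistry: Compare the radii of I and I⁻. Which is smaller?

Forming I⁻ adds 1 electron to I. More electron–electron repulsion in the same shell, with unchanged nuclear charge, lets the cloud expand.
An anion is larger than its parent atom: I⁻ > I.

I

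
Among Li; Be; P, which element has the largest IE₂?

Li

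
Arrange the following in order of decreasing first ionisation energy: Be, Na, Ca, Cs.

Be, Ca, Na, Cs

First ionization energy rises across a period (greater Z_eff holds electrons more tightly) and falls down a group (valence electrons are farther from the nucleus).
These span different periods and groups, so the two trends combine.
Na > Cs: they share group 1; the group trend gives Na the larger value.
Ca > Na: the two effects oppose for this pair; the across-period effect wins (590 vs 496 kJ/mol).
Be > Ca: Be sits above Ca in group 2, so the down-group effect alone puts Be higher.
For reference (kJ/mol): Be 900, Na 496, Ca 590, Cs 376.
So from highest to lowest: Be > Ca > Na > Cs.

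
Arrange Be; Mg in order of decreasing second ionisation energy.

IE_2 is the cost of taking one more electron from the +1 cation: Be⁺ still has 1 valence electron; Mg⁺ still has 1 valence electron.
All are still removing valence electrons, so compare the +1 ions as you would atoms: IE_2 generally rises across a period (higher Z_eff) and falls down a group (larger shell), subject to the usual subshell exceptions.
Valence configurations: Be⁺ [He]2s¹, Mg⁺ [Ne]3s¹.
Approximate IE_2 values (kJ/mol): Be 1757, Mg 1451.
So the second ionization energies run Mg < Be.

Be > Mg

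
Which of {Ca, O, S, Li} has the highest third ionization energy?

Li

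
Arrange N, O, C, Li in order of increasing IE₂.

C < N < O < Li

IE_2 is the cost of taking one more electron from the +1 cation: N⁺ still has 4 valence electrons; O⁺ still has 5 valence electrons; C⁺ still has 3 valence electrons; Li⁺ is the bare [He] core.
Breaking into a closed-shell core is much more expensive than removing a leftover valence electron — Li has the largest IE_2 here.
Valence configurations: N⁺ [He]2s²2p², O⁺ [He]2s²2p³, C⁺ [He]2s²2p¹.
Tabulated IE_2 (kJ/mol): N 2856, O 3388, C 2353, Li 7298.
So the second ionization energies run C < N < O < Li.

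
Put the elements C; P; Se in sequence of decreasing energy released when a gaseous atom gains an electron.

C is in period 2, group 14; P is in period 3, group 15; Se is in period 4, group 16.
Adding an electron releases more energy for atoms nearer the top right (short of the noble gases).
A diagonal step moves right (one effect) and down (the opposite effect) at once.
C > P: the two effects oppose for this pair; the down-group effect wins (122 vs 72 kJ/mol).
Se > C: period and group pull opposite ways; the across-period shift dominates (195 vs 122 kJ/mol).
For reference (kJ/mol): C 122, P 72, Se 195.
So from highest to lowest: Se > C > P.

Se > C > P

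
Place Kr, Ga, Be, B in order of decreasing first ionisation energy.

Kr > Be > B > Ga

Be is in period 2, group 2; B is in period 2, group 13; Ga is in period 4, group 13; Kr is in period 4, group 18.
IE₁ increases left→right with effective nuclear charge and decreases top→bottom as the valence shell moves farther out.
Neither a single period nor a single group — weigh both effects.
B > Ga: they share group 13; the group trend gives B the larger value.
Be > B: this pair runs against the simple trend — see the exception note.
Kr > Be: period and group pull opposite ways; the across-period shift dominates (1351 vs 900 kJ/mol).
Note the exception: Be has a higher first ionization energy than B, contrary to the simple trend — removing B's lone 2p electron is easier than breaking Be's filled 2s².
Tabulated first ionization energy (kJ/mol): Be 900, B 801, Ga 579, Kr 1351.
So from highest to lowest: Kr > Be > B > Ga.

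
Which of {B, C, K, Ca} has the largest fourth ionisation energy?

B

IE_4 is the cost of taking one more electron from the +3 cation: B³⁺ is the bare [He] core; C³⁺ still has 1 valence electron; K³⁺ is already 2 electrons into the core; Ca³⁺ is already 1 electron into the core.
Usually core removal costs more than valence removal, but here the competition is close: a tightly held n=2 valence electron can cost more to remove than an n=3 core electron, so the actual values have to decide it.
Approximate IE_4 values (kJ/mol): B 25026, C 6223, K 5877, Ca 6491.
So the fourth ionization energies run K < C < Ca < B.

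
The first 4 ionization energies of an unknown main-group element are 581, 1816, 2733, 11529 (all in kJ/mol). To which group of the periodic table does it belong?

Look for the largest jump between consecutive ionization energies: IE4/IE3 ≈ 4.2, far larger than any earlier ratio.
That jump marks the point where a core electron is being removed. So the atom has 3 valence electrons.
A main-group element with 3 valence electrons is in group 13.

Group 13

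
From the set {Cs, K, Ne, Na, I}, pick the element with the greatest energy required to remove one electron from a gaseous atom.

IE₁ increases left→right with effective nuclear charge and decreases top→bottom as the valence shell moves farther out.
Neither a single period nor a single group — weigh both effects.
K > Cs: K sits above Cs in group 1, so the down-group effect alone puts K higher.
Na > K: Na sits above K in group 1, so the down-group effect alone puts Na higher.
I > Na: the two effects oppose for this pair; the across-period effect wins (1008 vs 496 kJ/mol).
Ne > I: relative to I, both the across-period and down-group shifts push Ne's first ionization energy up.
Tabulated first ionization energy (kJ/mol): Ne 2081, Na 496, K 419, I 1008, Cs 376.
The greatest energy required to remove one electron from a gaseous atom among these belongs to Ne.

Ne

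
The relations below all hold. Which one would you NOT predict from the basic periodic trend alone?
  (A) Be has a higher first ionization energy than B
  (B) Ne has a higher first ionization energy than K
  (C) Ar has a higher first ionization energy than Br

(A)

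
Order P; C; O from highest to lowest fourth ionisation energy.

O > C > P

Consider each +3 ion: P³⁺ still has 2 valence electrons; C³⁺ still has 1 valence electron; O³⁺ still has 3 valence electrons.
All are still removing valence electrons, so compare the +3 ions as you would atoms: IE_4 generally rises across a period (higher Z_eff) and falls down a group (larger shell), subject to the usual subshell exceptions.
Valence configurations: P³⁺ [Ne]3s², C³⁺ [He]2s¹, O³⁺ [He]2s²2p¹.
Approximate IE_4 values (kJ/mol): P 4964, C 6223, O 7469.
So the fourth ionization energies run P < C < O.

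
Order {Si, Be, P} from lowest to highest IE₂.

Consider each +1 ion: Si⁺ still has 3 valence electrons; Be⁺ still has 1 valence electron; P⁺ still has 4 valence electrons.
All are still removing valence electrons, so compare the +1 ions as you would atoms: IE_2 generally rises across a period (higher Z_eff) and falls down a group (larger shell), subject to the usual subshell exceptions.
Valence configurations: Si⁺ [Ne]3s²3p¹, Be⁺ [He]2s¹, P⁺ [Ne]3s²3p².
The numbers (kJ/mol): Si 1577, Be 1757, P 1907.
So the second ionization energies run Si < Be < P.

Si < Be < P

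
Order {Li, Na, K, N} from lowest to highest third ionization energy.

IE_3 is the cost of taking one more electron from the +2 cation: Li²⁺ is already 1 electron into the core; Na²⁺ is already 1 electron into the core; K²⁺ is already 1 electron into the core; N²⁺ still has 3 valence electrons.
Usually core removal costs more than valence removal, but here the competition is close: a tightly held n=2 valence electron can cost more to remove than an n=3 core electron, so the actual values have to decide it.
Approximate IE_3 values (kJ/mol): Li 11815, Na 6910, K 4420, N 4578.
Hence IE_3: K < N < Na < Li.

K < N < Na < Li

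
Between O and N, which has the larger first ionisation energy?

N is in period 2, group 15; O is in period 2, group 16.
Removing the outermost electron gets harder across a period and easier down a group.
All lie in period 2; the across-period trend (first ionization energy increases left to right) applies, with the exception below.
Note the exception: N has a higher first ionization energy than O, contrary to the simple trend — pairing an electron in O's 2p⁴ costs repulsion energy, so O ionizes more easily than half-filled N (2p³).
For reference (kJ/mol): N 1402, O 1314.
So N has the larger first ionisation energy (N > O).

N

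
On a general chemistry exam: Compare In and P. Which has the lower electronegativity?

Smaller atoms with higher effective nuclear charge are more electronegative.
Here both period and group differ, so the two effects have to be weighed against each other.
P > In: both effects reinforce here, so P is clearly the higher of the two.
Approximate values (Pauling): P 2.19, In 1.78.
So In has the lower electronegativity (In < P).

In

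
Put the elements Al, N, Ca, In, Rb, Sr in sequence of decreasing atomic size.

Rb, Sr, Ca, In, Al, N

N is in period 2, group 15; Al is in period 3, group 13; Ca is in period 4, group 2; Rb is in period 5, group 1; Sr is in period 5, group 2; In is in period 5, group 13.
Radius decreases left→right (rising Z_eff, same n) and increases top→bottom (higher n).
These span different periods and groups, so the two trends combine.
Al > N: relative to N, both the across-period and down-group shifts push Al's atomic radius up.
In > Al: In sits below Al in group 13, so the down-group effect alone puts In larger.
Ca > In: the two effects oppose for this pair; the across-period effect wins (171 vs 142 pm).
Sr > Ca: Sr sits below Ca in group 2, so the down-group effect alone puts Sr larger.
Rb > Sr: both are in period 5; the period trend gives Rb the larger value.
Tabulated atomic radius (pm): N 71, Al 126, Ca 171, Rb 210, Sr 185, In 142.
So from largest to smallest: Rb > Sr > Ca > In > Al > N.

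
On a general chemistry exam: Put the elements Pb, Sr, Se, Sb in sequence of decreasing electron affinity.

Se, Sb, Pb, Sr

Adding an electron releases more energy for atoms nearer the top right (short of the noble gases).
Here both period and group differ, so the two effects have to be weighed against each other.
Pb > Sr: the two effects oppose for this pair; the across-period effect wins (35 vs 5 kJ/mol).
Sb > Pb: relative to Pb, both the across-period and down-group shifts push Sb's electron affinity up.
Se > Sb: both effects reinforce here, so Se is clearly the higher of the two.
Tabulated electron affinity (kJ/mol): Se 195, Sr 5, Sb 103, Pb 35.
So from highest to lowest: Se > Sb > Pb > Sr.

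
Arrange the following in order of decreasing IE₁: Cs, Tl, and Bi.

Bi > Tl > Cs

Cs is in period 6, group 1; Tl is in period 6, group 13; Bi is in period 6, group 15.
First ionization energy rises across a period (greater Z_eff holds electrons more tightly) and falls down a group (valence electrons are farther from the nucleus).
All lie in period 6, so first ionization energy increases left to right.
So from highest to lowest: Bi > Tl > Cs.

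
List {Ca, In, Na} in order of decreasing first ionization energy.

Ca, In, Na

Na is in period 3, group 1; Ca is in period 4, group 2; In is in period 5, group 13.
IE₁ increases left→right with effective nuclear charge and decreases top→bottom as the valence shell moves farther out.
A diagonal step moves right (one effect) and down (the opposite effect) at once.
In > Na: the two effects oppose for this pair; the across-period effect wins (558 vs 496 kJ/mol).
Ca > In: the two effects oppose for this pair; the down-group effect wins (590 vs 558 kJ/mol).
For reference (kJ/mol): Na 496, Ca 590, In 558.
So from highest to lowest: Ca > In > Na.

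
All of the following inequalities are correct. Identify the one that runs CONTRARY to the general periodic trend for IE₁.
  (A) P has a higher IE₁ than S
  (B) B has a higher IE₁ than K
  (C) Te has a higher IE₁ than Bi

The general trend: IE₁ increases across a period and decreases down a group.
(A) P (period 3, group 15) vs S (period 3, group 16): the stated order contradicts the simple trend.
(B) B (period 2, group 13) vs K (period 4, group 1): the stated order agrees with the simple trend.
(C) Te (period 5, group 16) vs Bi (period 6, group 15): the stated order agrees with the simple trend.
The exception is (A): S (3p⁴) ionizes more easily than half-filled P (3p³) because the paired 3p electron in S is pushed out by e⁻–e⁻ repulsion.

(A)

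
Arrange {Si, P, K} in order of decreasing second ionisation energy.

The second ionization energy removes an electron from the +1 ion. For each element: Si⁺ still has 3 valence electrons; P⁺ still has 4 valence electrons; K⁺ is the bare [Ar] core.
Pulling an electron out of a noble-gas core costs far more than removing a remaining valence electron, so K sits at the high end of IE_2.
Valence configurations: Si⁺ [Ne]3s²3p¹, P⁺ [Ne]3s²3p².
Approximate IE_2 values (kJ/mol): Si 1577, P 1907, K 3052.
Overall IE_2 order: Si < P < K.

K, P, Si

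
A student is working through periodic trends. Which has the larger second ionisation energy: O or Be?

Consider each +1 ion: O⁺ still has 5 valence electrons; Be⁺ still has 1 valence electron.
All are still removing valence electrons, so compare the +1 ions as you would atoms: IE_2 generally rises across a period (higher Z_eff) and falls down a group (larger shell), subject to the usual subshell exceptions.
Valence configurations: O⁺ [He]2s²2p³, Be⁺ [He]2s¹.
The numbers (kJ/mol): O 3388, Be 1757.
So the second ionization energies run Be < O.

O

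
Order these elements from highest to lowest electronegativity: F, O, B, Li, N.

F > O > N > B > Li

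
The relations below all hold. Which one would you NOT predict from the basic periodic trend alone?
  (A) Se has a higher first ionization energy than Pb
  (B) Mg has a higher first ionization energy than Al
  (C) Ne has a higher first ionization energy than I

The general trend: first ionization energy increases across a period and decreases down a group.
(A) Se (period 4, group 16) vs Pb (period 6, group 14): the stated order agrees with the simple trend.
(B) Mg (period 3, group 2) vs Al (period 3, group 13): the stated order contradicts the simple trend.
(C) Ne (period 2, group 18) vs I (period 5, group 17): the stated order agrees with the simple trend.
The exception is (B): Al's single 3p electron is easier to remove than one from Mg's filled 3s².

(B)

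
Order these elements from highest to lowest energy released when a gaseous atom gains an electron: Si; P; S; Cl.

Cl > S > Si > P

Si is in period 3, group 14; P is in period 3, group 15; S is in period 3, group 16; Cl is in period 3, group 17.
Atoms with high Z_eff and room in the valence shell (especially the halogens) have the most exothermic electron affinities.
All lie in period 3; the across-period trend (electron affinity increases left to right) applies, with the exception below.
Note the exception: Si has a higher electron affinity than P, contrary to the simple trend — adding an electron to P's half-filled 3p³ is unfavourable, so Si (3p²) has the more exothermic EA.
For reference (kJ/mol): Si 134, P 72, S 200, Cl 349.
So from highest to lowest: Cl > S > Si > P.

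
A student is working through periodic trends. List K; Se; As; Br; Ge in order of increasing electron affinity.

K, As, Ge, Se, Br

K is in period 4, group 1; Ge is in period 4, group 14; As is in period 4, group 15; Se is in period 4, group 16; Br is in period 4, group 17.
EA tends to increase across a period and decrease down a group, though the pattern is less regular than for IE or radius.
All lie in period 4; the across-period trend (electron affinity increases left to right) applies, with the exception below.
Note the exception: Ge has a higher electron affinity than As, contrary to the simple trend — adding an electron to As's half-filled 4p³ is unfavourable, so Ge (4p²) has the more exothermic EA.
Approximate values (kJ/mol): K 48, Ge 119, As 78, Se 195, Br 325.
So from lowest to highest: K < As < Ge < Se < Br.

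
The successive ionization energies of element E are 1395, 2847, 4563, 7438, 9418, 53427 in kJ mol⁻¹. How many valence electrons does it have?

5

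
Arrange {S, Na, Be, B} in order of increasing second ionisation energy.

Be < S < B < Na

After 1 electron has been removed, what remains? S⁺ still has 5 valence electrons; Na⁺ is the bare [Ne] core; Be⁺ still has 1 valence electron; B⁺ still has 2 valence electrons.
Core electrons are held far more tightly than valence electrons, so Na tops the IE_2 order.
Valence configurations: S⁺ [Ne]3s²3p³, Be⁺ [He]2s¹, B⁺ [He]2s².
Tabulated IE_2 (kJ/mol): S 2252, Na 4562, Be 1757, B 2427.
Overall IE_2 order: Be < S < B < Na.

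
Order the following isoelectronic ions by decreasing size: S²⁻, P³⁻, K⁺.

All of these have 18 electrons, so size is governed by nuclear charge alone: the more protons, the stronger the pull on the same electron cloud, and the smaller the ion.
Nuclear charges: K⁺ (Z=19), S²⁻ (Z=16), P³⁻ (Z=15).
Largest to smallest: P³⁻ > S²⁻ > K⁺.

P³⁻, S²⁻, K⁺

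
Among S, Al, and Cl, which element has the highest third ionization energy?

Consider each +2 ion: S²⁺ still has 4 valence electrons; Al²⁺ still has 1 valence electron; Cl²⁺ still has 5 valence electrons.
All are still removing valence electrons, so compare the +2 ions as you would atoms: IE_3 generally rises across a period (higher Z_eff) and falls down a group (larger shell), subject to the usual subshell exceptions.
Valence configurations: S²⁺ [Ne]3s²3p², Al²⁺ [Ne]3s¹, Cl²⁺ [Ne]3s²3p³.
Approximate IE_3 values (kJ/mol): S 3357, Al 2745, Cl 3822.
Putting it together, IE_3: Al < S < Cl.

Cl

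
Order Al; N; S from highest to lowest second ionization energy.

N, S, Al

After 1 electron has been removed, what remains? Al⁺ still has 2 valence electrons; N⁺ still has 4 valence electrons; S⁺ still has 5 valence electrons.
All are still removing valence electrons, so compare the +1 ions as you would atoms: IE_2 generally rises across a period (higher Z_eff) and falls down a group (larger shell), subject to the usual subshell exceptions.
Valence configurations: Al⁺ [Ne]3s², N⁺ [He]2s²2p², S⁺ [Ne]3s²3p³.
Tabulated IE_2 (kJ/mol): Al 1817, N 2856, S 2252.
Overall IE_2 order: Al < S < N.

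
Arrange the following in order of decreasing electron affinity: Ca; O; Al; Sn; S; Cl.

O is in period 2, group 16; Al is in period 3, group 13; S is in period 3, group 16; Cl is in period 3, group 17; Ca is in period 4, group 2; Sn is in period 5, group 14.
Electron affinity generally becomes more exothermic across a period toward the halogens and less exothermic down a group.
Here both period and group differ, so the two effects have to be weighed against each other.
Al > Ca: both effects reinforce here, so Al is clearly the higher of the two.
Sn > Al: the two effects oppose for this pair; the across-period effect wins (107 vs 42 kJ/mol).
O > Sn: relative to Sn, both the across-period and down-group shifts push O's electron affinity up.
S > O: this pair runs against the simple trend — see the exception note.
Cl > S: Cl lies to the right of S in period 3, so the across-period effect alone puts Cl higher.
Note the exception: S has a higher electron affinity than O, contrary to the simple trend — the compact 2p subshell of O repels the added electron more than S's larger 3p does.
Tabulated electron affinity (kJ/mol): O 141, Al 42, S 200, Cl 349, Ca 2, Sn 107.
So from highest to lowest: Cl > S > O > Sn > Al > Ca.

Cl, S, O, Sn, Al, Ca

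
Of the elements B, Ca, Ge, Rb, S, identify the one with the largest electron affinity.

S

Adding an electron releases more energy for atoms nearer the top right (short of the noble gases).
These span different periods and groups, so the two trends combine.
B > Ca: relative to Ca, both the across-period and down-group shifts push B's electron affinity up.
Rb > B: this pair runs against the simple trend — see the exception note.
Ge > Rb: relative to Rb, both the across-period and down-group shifts push Ge's electron affinity up.
S > Ge: relative to Ge, both the across-period and down-group shifts push S's electron affinity up.
Note the exception: Rb has a higher electron affinity than B, contrary to the simple trend — B's ns²np¹ configuration gives only a small electron affinity — the sparsely filled np subshell binds an added electron weakly.
Note the exception: Rb has a higher electron affinity than Ca, contrary to the simple trend — adding an electron to Ca (ns²) has to open a new, higher-energy np subshell, which is unfavourable.
Approximate values (kJ/mol): B 27, S 200, Ca 2, Ge 119, Rb 47.
The largest electron affinity among these belongs to S.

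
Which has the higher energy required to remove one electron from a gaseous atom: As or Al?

IE₁ increases left→right with effective nuclear charge and decreases top→bottom as the valence shell moves farther out.
Neither a single period nor a single group — weigh both effects.
As > Al: period and group pull opposite ways; the across-period shift dominates (947 vs 578 kJ/mol).
Approximate values (kJ/mol): Al 578, As 947.
So As has the higher energy required to remove one electron from a gaseous atom (As > Al).

As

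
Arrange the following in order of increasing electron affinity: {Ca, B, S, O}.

Ca < B < O < S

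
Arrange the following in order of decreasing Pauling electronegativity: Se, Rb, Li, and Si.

Li is in period 2, group 1; Si is in period 3, group 14; Se is in period 4, group 16; Rb is in period 5, group 1.
Smaller atoms with higher effective nuclear charge are more electronegative.
Neither a single period nor a single group — weigh both effects.
Li > Rb: Li sits above Rb in group 1, so the down-group effect alone puts Li higher.
Si > Li: the two effects oppose for this pair; the across-period effect wins (1.90 vs 0.98).
Se > Si: period and group pull opposite ways; the across-period shift dominates (2.55 vs 1.90).
For reference (Pauling): Li 0.98, Si 1.90, Se 2.55, Rb 0.82.
So from highest to lowest: Se > Si > Li > Rb.

Se > Si > Li > Rb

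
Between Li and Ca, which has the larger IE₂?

After 1 electron has been removed, what remains? Li⁺ is the bare [He] core; Ca⁺ still has 1 valence electron.
Breaking into a closed-shell core is much more expensive than removing a leftover valence electron — Li has the largest IE_2 here.
Approximate IE_2 values (kJ/mol): Li 7298, Ca 1145.
Putting it together, IE_2: Ca < Li.

Li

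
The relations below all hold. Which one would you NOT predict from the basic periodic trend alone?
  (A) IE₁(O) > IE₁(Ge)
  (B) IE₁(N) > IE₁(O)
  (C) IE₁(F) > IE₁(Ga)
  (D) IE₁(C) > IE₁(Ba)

The general trend: IE₁ increases across a period and decreases down a group.
(A) O (period 2, group 16) vs Ge (period 4, group 14): the stated order agrees with the simple trend.
(B) N (period 2, group 15) vs O (period 2, group 16): the stated order contradicts the simple trend.
(C) F (period 2, group 17) vs Ga (period 4, group 13): the stated order agrees with the simple trend.
(D) C (period 2, group 14) vs Ba (period 6, group 2): the stated order agrees with the simple trend.
The exception is (B): pairing an electron in O's 2p⁴ costs repulsion energy, so O ionizes more easily than half-filled N (2p³).

(B)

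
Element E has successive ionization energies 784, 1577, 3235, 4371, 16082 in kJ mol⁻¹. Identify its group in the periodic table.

Group 14

Look for the largest jump between consecutive ionization energies: IE5/IE4 ≈ 3.7, far larger than any earlier ratio.
That jump marks the point where a core electron is being removed. So the atom has 4 valence electrons.
A main-group element with 4 valence electrons is in group 14.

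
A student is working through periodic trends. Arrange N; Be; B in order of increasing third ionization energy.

B < N < Be

The third ionization energy removes an electron from the +2 ion. For each element: N²⁺ still has 3 valence electrons; Be²⁺ is the bare [He] core; B²⁺ still has 1 valence electron.
Pulling an electron out of a noble-gas core costs far more than removing a remaining valence electron, so Be sits at the high end of IE_3.
Valence configurations: N²⁺ [He]2s²2p¹, B²⁺ [He]2s¹.
Approximate IE_3 values (kJ/mol): N 4578, Be 14849, B 3660.
Hence IE_3: B < N < Be.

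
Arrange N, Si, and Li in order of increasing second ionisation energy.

The second ionization energy removes an electron from the +1 ion. For each element: N⁺ still has 4 valence electrons; Si⁺ still has 3 valence electrons; Li⁺ is the bare [He] core.
Pulling an electron out of a noble-gas core costs far more than removing a remaining valence electron, so Li sits at the high end of IE_2.
Valence configurations: N⁺ [He]2s²2p², Si⁺ [Ne]3s²3p¹.
Approximate IE_2 values (kJ/mol): N 2856, Si 1577, Li 7298.
Hence IE_2: Si < N < Li.

Si < N < Li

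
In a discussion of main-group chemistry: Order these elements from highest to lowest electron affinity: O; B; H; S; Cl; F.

Cl > F > S > O > H > B

H is in period 1, group 1; B is in period 2, group 13; O is in period 2, group 16; F is in period 2, group 17; S is in period 3, group 16; Cl is in period 3, group 17.
Adding an electron releases more energy for atoms nearer the top right (short of the noble gases).
Here both period and group differ, so the two effects have to be weighed against each other.
H > B: the two effects oppose for this pair; the down-group effect wins (73 vs 27 kJ/mol).
O > H: the two effects oppose for this pair; the across-period effect wins (141 vs 73 kJ/mol).
S > O: this pair runs against the simple trend — see the exception note.
F > S: relative to S, both the across-period and down-group shifts push F's electron affinity up.
Cl > F: this pair runs against the simple trend — see the exception note.
Note the exception: S has a higher electron affinity than O, contrary to the simple trend — the compact 2p subshell of O repels the added electron more than S's larger 3p does.
Note the exception: Cl has a higher electron affinity than F, contrary to the simple trend — F's small 2p subshell makes the incoming electron feel strong e⁻–e⁻ repulsion, so Cl actually releases more energy on gaining an electron.
Approximate values (kJ/mol): H 73, B 27, O 141, F 328, S 200, Cl 349.
So from highest to lowest: Cl > F > S > O > H > B.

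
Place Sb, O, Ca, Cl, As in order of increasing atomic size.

O is in period 2, group 16; Cl is in period 3, group 17; Ca is in period 4, group 2; As is in period 4, group 15; Sb is in period 5, group 15.
Atomic radius shrinks across a period as nuclear charge pulls the same shell inward, and grows down a group as new shells are added.
Neither a single period nor a single group — weigh both effects.
Cl > O: period and group pull opposite ways; the down-group shift dominates (99 vs 63 pm).
As > Cl: both effects reinforce here, so As is clearly the larger of the two.
Sb > As: Sb sits below As in group 15, so the down-group effect alone puts Sb larger.
Ca > Sb: period and group pull opposite ways; the across-period shift dominates (171 vs 140 pm).
For reference (pm): O 63, Cl 99, Ca 171, As 121, Sb 140.
So from smallest to largest: O < Cl < As < Sb < Ca.

O < Cl < As < Sb < Ca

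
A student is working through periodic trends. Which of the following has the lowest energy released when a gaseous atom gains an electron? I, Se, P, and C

P

C is in period 2, group 14; P is in period 3, group 15; Se is in period 4, group 16; I is in period 5, group 17.
Atoms with high Z_eff and room in the valence shell (especially the halogens) have the most exothermic electron affinities.
A diagonal step moves right (one effect) and down (the opposite effect) at once.
C > P: the two effects oppose for this pair; the down-group effect wins (122 vs 72 kJ/mol).
Se > C: period and group pull opposite ways; the across-period shift dominates (195 vs 122 kJ/mol).
I > Se: period and group pull opposite ways; the across-period shift dominates (295 vs 195 kJ/mol).
For reference (kJ/mol): C 122, P 72, Se 195, I 295.
The lowest energy released when a gaseous atom gains an electron among these belongs to P.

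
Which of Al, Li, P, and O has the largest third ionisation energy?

Li

IE_3 is the cost of taking one more electron from the +2 cation: Al²⁺ still has 1 valence electron; Li²⁺ is already 1 electron into the core; P²⁺ still has 3 valence electrons; O²⁺ still has 4 valence electrons.
Pulling an electron out of a noble-gas core costs far more than removing a remaining valence electron, so Li sits at the high end of IE_3.
Valence configurations: Al²⁺ [Ne]3s¹, P²⁺ [Ne]3s²3p¹, O²⁺ [He]2s²2p².
The numbers (kJ/mol): Al 2745, Li 11815, P 2914, O 5300.
Overall IE_3 order: Al < P < O < Li.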